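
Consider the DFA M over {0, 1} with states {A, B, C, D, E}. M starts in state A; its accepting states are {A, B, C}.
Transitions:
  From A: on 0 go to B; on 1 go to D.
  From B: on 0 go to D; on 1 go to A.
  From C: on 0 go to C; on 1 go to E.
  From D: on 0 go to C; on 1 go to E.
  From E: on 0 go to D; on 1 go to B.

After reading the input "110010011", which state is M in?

A --1--> D
D --1--> E
E --0--> D
D --0--> C
C --1--> E
E --0--> D
D --0--> C
C --1--> E
E --1--> B

B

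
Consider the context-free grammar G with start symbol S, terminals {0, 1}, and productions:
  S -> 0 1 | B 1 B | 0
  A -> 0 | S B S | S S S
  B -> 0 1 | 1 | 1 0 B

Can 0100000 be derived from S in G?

no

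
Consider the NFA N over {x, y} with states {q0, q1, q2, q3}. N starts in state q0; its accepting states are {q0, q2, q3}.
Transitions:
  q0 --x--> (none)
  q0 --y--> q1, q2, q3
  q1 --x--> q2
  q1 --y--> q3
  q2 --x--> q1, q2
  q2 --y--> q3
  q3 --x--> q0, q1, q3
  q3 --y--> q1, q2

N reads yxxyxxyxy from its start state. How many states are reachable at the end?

Start: {q0}
read y: {q1, q2, q3}
read x: {q0, q1, q2, q3}
read x: {q0, q1, q2, q3}
read y: {q1, q2, q3}
read x: {q0, q1, q2, q3}
read x: {q0, q1, q2, q3}
read y: {q1, q2, q3}
read x: {q0, q1, q2, q3}
read y: {q1, q2, q3}
Final reachable set {q1, q2, q3} has 3 states.

3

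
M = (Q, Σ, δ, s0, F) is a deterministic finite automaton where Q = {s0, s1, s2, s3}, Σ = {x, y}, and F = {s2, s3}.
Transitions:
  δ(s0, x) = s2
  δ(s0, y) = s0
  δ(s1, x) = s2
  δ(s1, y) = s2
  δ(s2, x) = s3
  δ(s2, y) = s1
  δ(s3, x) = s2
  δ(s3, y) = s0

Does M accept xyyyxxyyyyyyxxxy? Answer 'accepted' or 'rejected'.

s0 --x--> s2
s2 --y--> s1
s1 --y--> s2
s2 --y--> s1
s1 --x--> s2
s2 --x--> s3
s3 --y--> s0
s0 --y--> s0
s0 --y--> s0
s0 --y--> s0
s0 --y--> s0
s0 --y--> s0
s0 --x--> s2
s2 --x--> s3
s3 --x--> s2
s2 --y--> s1
End in state s1, which is not an accepting state.

rejected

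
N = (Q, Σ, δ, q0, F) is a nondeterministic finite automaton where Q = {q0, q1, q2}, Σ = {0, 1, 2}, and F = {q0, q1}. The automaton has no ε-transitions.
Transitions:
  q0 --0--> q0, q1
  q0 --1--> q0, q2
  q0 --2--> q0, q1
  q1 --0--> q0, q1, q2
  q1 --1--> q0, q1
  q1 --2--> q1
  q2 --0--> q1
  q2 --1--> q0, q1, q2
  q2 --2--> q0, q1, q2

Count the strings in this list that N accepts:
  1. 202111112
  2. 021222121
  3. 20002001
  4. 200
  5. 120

5

202111112: accepted
021222121: accepted
20002001: accepted
200: accepted
120: accepted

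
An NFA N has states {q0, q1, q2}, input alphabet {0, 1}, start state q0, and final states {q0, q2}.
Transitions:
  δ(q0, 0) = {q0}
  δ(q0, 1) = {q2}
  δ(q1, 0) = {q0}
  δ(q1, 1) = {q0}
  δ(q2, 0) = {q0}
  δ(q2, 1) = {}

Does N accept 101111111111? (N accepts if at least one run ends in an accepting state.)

Start: {q0}
read 1: {q2}
read 0: {q0}
read 1: {q2}
read 1: {}
The reachable set is empty and stays empty for the remaining 8 symbols.
Reachable ∩ accepting = {} — empty.

rejected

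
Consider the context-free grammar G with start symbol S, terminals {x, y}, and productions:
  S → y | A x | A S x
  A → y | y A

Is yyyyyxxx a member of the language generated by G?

S ⇒ ASx ⇒ yASx ⇒ yySx ⇒ yyASxx ⇒ yyySxx ⇒ yyyASxxx ⇒ yyyySxxx ⇒ yyyyyxxx

yes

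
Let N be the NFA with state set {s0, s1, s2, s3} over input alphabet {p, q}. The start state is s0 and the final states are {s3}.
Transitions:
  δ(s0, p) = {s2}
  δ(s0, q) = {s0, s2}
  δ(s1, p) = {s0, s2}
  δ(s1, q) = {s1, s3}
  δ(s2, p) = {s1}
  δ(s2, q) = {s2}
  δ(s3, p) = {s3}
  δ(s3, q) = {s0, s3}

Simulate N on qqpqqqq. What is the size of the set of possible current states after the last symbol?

4

Start: {s0}
read q: {s0, s2}
read q: {s0, s2}
read p: {s1, s2}
read q: {s1, s2, s3}
read q: {s0, s1, s2, s3}
read q: {s0, s1, s2, s3}
read q: {s0, s1, s2, s3}
Final reachable set {s0, s1, s2, s3} has 4 states.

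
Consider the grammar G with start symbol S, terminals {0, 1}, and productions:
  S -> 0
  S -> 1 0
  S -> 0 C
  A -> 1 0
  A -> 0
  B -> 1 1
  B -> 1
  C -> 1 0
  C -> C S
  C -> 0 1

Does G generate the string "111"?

no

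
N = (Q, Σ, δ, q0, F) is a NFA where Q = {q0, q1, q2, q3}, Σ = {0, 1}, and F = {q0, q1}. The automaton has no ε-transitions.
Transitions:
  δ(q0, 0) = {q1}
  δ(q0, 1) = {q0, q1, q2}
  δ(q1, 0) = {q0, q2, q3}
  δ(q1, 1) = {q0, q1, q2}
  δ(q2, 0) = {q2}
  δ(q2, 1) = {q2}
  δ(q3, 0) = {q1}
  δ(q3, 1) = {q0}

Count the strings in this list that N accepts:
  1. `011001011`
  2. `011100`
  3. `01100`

`011001011`: accepted
`011100`: accepted
`01100`: accepted

3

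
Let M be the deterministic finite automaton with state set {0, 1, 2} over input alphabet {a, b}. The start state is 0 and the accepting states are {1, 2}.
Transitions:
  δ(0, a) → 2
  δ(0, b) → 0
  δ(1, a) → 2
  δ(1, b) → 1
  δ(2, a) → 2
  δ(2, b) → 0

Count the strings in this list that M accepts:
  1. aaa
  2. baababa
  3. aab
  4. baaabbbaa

aaa: accepted
baababa: accepted
aab: rejected
baaabbbaa: accepted

3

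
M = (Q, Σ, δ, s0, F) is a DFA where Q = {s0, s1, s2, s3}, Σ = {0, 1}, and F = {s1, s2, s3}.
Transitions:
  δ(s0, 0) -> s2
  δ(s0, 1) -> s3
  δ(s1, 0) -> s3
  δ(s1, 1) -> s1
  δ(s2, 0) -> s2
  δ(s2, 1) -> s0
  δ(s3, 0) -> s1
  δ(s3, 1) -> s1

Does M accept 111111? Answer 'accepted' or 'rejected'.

s0 --1--> s3
s3 --1--> s1
s1 --1--> s1
s1 --1--> s1
s1 --1--> s1
s1 --1--> s1
End in state s1, which is an accepting state.

accepted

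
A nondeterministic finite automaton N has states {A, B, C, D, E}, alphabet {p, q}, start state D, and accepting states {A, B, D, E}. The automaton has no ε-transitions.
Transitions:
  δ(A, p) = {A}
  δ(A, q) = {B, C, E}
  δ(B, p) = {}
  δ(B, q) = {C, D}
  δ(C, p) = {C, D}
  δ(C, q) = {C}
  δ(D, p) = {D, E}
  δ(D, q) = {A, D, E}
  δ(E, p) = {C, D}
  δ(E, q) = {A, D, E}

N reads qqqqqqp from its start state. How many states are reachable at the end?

4

Start: {D}
read q: {A, D, E}
read q: {A, B, C, D, E}
read q: {A, B, C, D, E}
read q: {A, B, C, D, E}
read q: {A, B, C, D, E}
read q: {A, B, C, D, E}
read p: {A, C, D, E}
Final reachable set {A, C, D, E} has 4 states.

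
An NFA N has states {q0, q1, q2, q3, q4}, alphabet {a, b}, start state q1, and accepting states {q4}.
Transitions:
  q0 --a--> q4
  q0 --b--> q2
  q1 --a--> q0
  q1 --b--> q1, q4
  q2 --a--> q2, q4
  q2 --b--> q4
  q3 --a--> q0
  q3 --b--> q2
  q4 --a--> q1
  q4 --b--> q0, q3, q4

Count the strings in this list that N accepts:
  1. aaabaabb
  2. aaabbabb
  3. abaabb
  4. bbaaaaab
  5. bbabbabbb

aaabaabb: accepted
aaabbabb: accepted
abaabb: accepted
bbaaaaab: accepted
bbabbabbb: accepted

5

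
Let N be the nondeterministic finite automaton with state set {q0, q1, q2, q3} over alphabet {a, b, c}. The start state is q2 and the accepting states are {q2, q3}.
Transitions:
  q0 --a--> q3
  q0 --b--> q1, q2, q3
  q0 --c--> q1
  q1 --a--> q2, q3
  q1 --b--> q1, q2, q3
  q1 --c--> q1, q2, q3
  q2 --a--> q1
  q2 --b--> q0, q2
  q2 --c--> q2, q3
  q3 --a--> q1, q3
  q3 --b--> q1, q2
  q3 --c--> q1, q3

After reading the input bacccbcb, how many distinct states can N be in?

4

Start: {q2}
read b: {q0, q2}
read a: {q1, q3}
read c: {q1, q2, q3}
read c: {q1, q2, q3}
read c: {q1, q2, q3}
read b: {q0, q1, q2, q3}
read c: {q1, q2, q3}
read b: {q0, q1, q2, q3}
Final reachable set {q0, q1, q2, q3} has 4 states.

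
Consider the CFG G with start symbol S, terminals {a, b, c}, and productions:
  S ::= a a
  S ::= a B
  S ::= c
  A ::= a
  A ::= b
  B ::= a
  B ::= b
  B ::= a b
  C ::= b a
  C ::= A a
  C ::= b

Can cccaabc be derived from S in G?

no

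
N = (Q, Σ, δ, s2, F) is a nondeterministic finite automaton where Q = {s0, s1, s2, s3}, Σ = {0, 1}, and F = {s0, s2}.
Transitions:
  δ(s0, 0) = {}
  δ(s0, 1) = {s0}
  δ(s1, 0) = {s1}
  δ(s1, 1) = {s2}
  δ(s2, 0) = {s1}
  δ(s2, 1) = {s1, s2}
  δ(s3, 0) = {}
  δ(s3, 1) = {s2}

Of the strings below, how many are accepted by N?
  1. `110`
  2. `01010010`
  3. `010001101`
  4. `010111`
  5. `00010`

2

`110`: rejected
`01010010`: rejected
`010001101`: accepted
`010111`: accepted
`00010`: rejected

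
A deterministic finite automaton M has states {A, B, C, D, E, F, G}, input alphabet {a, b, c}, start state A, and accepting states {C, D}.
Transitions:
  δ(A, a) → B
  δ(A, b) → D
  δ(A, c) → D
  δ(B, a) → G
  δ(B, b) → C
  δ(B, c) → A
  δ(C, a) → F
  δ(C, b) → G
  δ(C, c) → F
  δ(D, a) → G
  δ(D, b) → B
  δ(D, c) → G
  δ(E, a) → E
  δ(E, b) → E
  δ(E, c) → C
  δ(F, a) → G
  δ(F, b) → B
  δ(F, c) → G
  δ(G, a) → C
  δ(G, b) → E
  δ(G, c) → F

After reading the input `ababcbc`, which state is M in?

G

A --a--> B
B --b--> C
C --a--> F
F --b--> B
B --c--> A
A --b--> D
D --c--> G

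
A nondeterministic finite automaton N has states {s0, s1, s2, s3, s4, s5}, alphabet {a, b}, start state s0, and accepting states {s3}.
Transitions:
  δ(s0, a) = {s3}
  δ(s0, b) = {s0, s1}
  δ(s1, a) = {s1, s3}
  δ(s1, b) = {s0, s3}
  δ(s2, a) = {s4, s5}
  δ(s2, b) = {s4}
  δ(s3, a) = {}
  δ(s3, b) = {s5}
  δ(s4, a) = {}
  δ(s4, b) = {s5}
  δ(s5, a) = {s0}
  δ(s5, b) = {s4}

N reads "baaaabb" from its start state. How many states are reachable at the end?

Start: {s0}
read b: {s0, s1}
read a: {s1, s3}
read a: {s1, s3}
read a: {s1, s3}
read a: {s1, s3}
read b: {s0, s3, s5}
read b: {s0, s1, s4, s5}
Final reachable set {s0, s1, s4, s5} has 4 states.

4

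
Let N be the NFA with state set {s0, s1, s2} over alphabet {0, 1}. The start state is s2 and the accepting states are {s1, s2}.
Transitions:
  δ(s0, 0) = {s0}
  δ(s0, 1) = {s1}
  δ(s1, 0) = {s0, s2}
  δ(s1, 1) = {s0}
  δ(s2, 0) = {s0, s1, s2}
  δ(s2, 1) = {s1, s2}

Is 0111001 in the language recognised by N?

accepted

Start: {s2}
read 0: {s0, s1, s2}
read 1: {s0, s1, s2}
read 1: {s0, s1, s2}
read 1: {s0, s1, s2}
read 0: {s0, s1, s2}
read 0: {s0, s1, s2}
read 1: {s0, s1, s2}
Reachable ∩ accepting = {s1, s2} — nonempty.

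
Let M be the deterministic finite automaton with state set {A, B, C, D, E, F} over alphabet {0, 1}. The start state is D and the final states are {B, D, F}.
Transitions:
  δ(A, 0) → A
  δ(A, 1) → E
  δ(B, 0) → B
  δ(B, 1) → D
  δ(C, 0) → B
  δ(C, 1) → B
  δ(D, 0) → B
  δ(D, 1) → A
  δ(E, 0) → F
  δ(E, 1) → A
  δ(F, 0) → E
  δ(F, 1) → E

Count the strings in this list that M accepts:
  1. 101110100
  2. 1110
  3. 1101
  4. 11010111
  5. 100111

0

101110100: rejected
1110: rejected
1101: rejected
11010111: rejected
100111: rejected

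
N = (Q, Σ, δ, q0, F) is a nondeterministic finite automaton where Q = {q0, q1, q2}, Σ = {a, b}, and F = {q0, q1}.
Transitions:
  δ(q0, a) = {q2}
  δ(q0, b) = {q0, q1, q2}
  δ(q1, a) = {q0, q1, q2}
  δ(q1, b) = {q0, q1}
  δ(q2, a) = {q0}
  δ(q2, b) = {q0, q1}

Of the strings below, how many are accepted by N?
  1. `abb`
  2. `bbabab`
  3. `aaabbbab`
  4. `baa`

`abb`: accepted
`bbabab`: accepted
`aaabbbab`: accepted
`baa`: accepted

4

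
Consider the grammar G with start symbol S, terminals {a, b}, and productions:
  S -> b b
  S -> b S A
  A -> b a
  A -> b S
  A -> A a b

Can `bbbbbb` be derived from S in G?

S ⇒ bSA ⇒ bbbA ⇒ bbbbS ⇒ bbbbbb

yes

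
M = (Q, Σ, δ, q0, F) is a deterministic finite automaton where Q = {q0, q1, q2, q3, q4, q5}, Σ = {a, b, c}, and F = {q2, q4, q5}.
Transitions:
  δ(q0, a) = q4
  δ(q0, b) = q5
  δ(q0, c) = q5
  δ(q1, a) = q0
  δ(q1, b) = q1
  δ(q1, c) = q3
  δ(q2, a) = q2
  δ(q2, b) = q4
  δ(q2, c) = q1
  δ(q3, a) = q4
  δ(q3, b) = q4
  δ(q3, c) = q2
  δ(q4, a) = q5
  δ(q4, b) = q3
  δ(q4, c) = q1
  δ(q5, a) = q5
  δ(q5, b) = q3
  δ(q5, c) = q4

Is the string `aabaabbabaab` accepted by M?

q0 --a--> q4
q4 --a--> q5
q5 --b--> q3
q3 --a--> q4
q4 --a--> q5
q5 --b--> q3
q3 --b--> q4
q4 --a--> q5
q5 --b--> q3
q3 --a--> q4
q4 --a--> q5
q5 --b--> q3
End in state q3, which is not an accepting state.

rejected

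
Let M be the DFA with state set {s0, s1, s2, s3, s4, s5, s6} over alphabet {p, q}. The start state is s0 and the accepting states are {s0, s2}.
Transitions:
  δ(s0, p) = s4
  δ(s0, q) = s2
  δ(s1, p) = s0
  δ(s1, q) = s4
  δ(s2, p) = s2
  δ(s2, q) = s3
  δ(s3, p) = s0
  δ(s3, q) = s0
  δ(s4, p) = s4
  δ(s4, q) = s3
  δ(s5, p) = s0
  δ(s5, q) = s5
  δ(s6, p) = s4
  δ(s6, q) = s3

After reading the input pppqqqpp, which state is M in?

s0 --p--> s4
s4 --p--> s4
s4 --p--> s4
s4 --q--> s3
s3 --q--> s0
s0 --q--> s2
s2 --p--> s2
s2 --p--> s2

s2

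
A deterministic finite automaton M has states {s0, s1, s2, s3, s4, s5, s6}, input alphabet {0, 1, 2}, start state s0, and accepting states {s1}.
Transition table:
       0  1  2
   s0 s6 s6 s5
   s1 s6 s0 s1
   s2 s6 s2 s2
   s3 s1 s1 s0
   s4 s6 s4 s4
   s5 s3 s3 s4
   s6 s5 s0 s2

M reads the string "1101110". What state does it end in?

s0 --1--> s6
s6 --1--> s0
s0 --0--> s6
s6 --1--> s0
s0 --1--> s6
s6 --1--> s0
s0 --0--> s6

s6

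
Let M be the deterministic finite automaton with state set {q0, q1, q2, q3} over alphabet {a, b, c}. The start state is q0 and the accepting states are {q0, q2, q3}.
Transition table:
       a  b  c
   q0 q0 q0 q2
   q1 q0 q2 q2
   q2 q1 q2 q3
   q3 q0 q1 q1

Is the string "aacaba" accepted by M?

rejected

q0 --a--> q0
q0 --a--> q0
q0 --c--> q2
q2 --a--> q1
q1 --b--> q2
q2 --a--> q1
End in state q1, which is not an accepting state.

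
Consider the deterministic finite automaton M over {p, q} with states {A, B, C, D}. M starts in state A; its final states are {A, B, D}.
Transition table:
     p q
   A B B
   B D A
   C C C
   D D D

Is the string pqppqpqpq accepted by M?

A --p--> B
B --q--> A
A --p--> B
B --p--> D
D --q--> D
D --p--> D
D --q--> D
D --p--> D
D --q--> D
End in state D, which is an accepting state.

accepted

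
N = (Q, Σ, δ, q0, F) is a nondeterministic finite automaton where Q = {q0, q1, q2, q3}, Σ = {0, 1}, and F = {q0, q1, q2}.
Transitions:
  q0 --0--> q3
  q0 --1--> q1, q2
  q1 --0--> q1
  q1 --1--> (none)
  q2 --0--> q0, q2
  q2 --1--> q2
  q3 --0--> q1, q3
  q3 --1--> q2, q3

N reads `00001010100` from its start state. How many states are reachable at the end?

4

Start: {q0}
read 0: {q3}
read 0: {q1, q3}
read 0: {q1, q3}
read 0: {q1, q3}
read 1: {q2, q3}
read 0: {q0, q1, q2, q3}
read 1: {q1, q2, q3}
read 0: {q0, q1, q2, q3}
read 1: {q1, q2, q3}
read 0: {q0, q1, q2, q3}
read 0: {q0, q1, q2, q3}
Final reachable set {q0, q1, q2, q3} has 4 states.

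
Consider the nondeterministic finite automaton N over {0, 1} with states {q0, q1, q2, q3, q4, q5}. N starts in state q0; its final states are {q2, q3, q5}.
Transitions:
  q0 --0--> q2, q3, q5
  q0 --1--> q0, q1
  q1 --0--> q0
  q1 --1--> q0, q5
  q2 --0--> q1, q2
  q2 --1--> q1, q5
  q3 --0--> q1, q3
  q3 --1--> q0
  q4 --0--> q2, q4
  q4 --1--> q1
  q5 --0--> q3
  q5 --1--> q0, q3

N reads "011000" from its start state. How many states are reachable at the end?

5

Start: {q0}
read 0: {q2, q3, q5}
read 1: {q0, q1, q3, q5}
read 1: {q0, q1, q3, q5}
read 0: {q0, q1, q2, q3, q5}
read 0: {q0, q1, q2, q3, q5}
read 0: {q0, q1, q2, q3, q5}
Final reachable set {q0, q1, q2, q3, q5} has 5 states.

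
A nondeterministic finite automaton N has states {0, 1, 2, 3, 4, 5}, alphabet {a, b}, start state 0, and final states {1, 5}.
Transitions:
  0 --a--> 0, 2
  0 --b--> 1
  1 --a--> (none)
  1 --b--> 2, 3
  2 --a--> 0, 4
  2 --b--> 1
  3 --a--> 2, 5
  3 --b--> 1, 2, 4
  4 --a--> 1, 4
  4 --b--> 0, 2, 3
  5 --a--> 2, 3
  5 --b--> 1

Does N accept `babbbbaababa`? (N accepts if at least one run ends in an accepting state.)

Start: {0}
read b: {1}
read a: {}
The reachable set is empty and stays empty for the remaining 10 symbols.
Reachable ∩ accepting = {} — empty.

rejected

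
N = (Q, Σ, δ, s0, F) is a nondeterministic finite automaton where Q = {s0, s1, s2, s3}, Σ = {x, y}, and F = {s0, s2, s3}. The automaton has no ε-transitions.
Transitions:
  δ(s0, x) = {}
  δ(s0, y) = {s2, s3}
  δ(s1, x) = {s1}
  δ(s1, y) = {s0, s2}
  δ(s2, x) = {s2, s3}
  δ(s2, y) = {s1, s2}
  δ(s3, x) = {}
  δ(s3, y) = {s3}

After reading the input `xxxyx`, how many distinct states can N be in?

0

Start: {s0}
read x: {}
The reachable set is empty and stays empty for the remaining 4 symbols.
Final reachable set {} has 0 states.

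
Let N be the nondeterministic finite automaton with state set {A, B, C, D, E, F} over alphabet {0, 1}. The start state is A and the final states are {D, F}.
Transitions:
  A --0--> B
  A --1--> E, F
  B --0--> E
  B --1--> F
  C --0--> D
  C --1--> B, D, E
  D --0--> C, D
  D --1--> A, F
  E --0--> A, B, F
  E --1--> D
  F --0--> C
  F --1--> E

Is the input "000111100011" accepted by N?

Start: {A}
read 0: {B}
read 0: {E}
read 0: {A, B, F}
read 1: {E, F}
read 1: {D, E}
read 1: {A, D, F}
read 1: {A, E, F}
read 0: {A, B, C, F}
read 0: {B, C, D, E}
read 0: {A, B, C, D, E, F}
read 1: {A, B, D, E, F}
read 1: {A, D, E, F}
Reachable ∩ accepting = {D, F} — nonempty.

accepted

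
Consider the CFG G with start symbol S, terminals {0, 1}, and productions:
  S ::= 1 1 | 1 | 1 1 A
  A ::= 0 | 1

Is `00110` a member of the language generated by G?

no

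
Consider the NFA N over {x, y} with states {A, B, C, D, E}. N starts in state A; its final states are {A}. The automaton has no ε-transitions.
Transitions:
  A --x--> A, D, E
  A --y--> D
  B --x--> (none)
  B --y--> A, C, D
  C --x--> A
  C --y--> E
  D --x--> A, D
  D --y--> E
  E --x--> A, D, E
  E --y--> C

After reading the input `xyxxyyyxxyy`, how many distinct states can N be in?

Start: {A}
read x: {A, D, E}
read y: {C, D, E}
read x: {A, D, E}
read x: {A, D, E}
read y: {C, D, E}
read y: {C, E}
read y: {C, E}
read x: {A, D, E}
read x: {A, D, E}
read y: {C, D, E}
read y: {C, E}
Final reachable set {C, E} has 2 states.

2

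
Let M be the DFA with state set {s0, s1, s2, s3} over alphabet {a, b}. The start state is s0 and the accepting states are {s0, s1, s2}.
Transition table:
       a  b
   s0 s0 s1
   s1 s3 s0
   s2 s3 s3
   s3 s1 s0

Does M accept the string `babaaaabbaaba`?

s0 --b--> s1
s1 --a--> s3
s3 --b--> s0
s0 --a--> s0
s0 --a--> s0
s0 --a--> s0
s0 --a--> s0
s0 --b--> s1
s1 --b--> s0
s0 --a--> s0
s0 --a--> s0
s0 --b--> s1
s1 --a--> s3
End in state s3, which is not an accepting state.

rejected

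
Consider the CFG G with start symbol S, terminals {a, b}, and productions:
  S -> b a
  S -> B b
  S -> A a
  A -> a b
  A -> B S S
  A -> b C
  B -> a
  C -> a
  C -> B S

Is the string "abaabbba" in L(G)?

no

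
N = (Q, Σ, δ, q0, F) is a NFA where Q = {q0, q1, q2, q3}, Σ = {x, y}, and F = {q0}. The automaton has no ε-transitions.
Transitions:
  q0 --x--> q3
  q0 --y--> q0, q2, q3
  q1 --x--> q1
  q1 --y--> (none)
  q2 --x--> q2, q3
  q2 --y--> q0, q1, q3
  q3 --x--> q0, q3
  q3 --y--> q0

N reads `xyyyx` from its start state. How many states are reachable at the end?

4

Start: {q0}
read x: {q3}
read y: {q0}
read y: {q0, q2, q3}
read y: {q0, q1, q2, q3}
read x: {q0, q1, q2, q3}
Final reachable set {q0, q1, q2, q3} has 4 states.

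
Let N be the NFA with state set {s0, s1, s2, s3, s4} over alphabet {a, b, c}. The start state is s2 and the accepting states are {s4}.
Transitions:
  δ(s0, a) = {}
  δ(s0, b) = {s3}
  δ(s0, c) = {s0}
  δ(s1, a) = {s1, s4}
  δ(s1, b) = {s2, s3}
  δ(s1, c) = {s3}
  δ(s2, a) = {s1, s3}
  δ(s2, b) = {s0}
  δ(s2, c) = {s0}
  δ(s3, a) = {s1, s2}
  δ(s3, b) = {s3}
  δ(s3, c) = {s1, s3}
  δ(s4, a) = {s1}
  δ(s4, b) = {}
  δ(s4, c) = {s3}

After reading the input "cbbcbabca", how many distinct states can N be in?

Start: {s2}
read c: {s0}
read b: {s3}
read b: {s3}
read c: {s1, s3}
read b: {s2, s3}
read a: {s1, s2, s3}
read b: {s0, s2, s3}
read c: {s0, s1, s3}
read a: {s1, s2, s4}
Final reachable set {s1, s2, s4} has 3 states.

3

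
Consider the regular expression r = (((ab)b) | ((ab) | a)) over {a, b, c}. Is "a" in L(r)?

yes

The right alternative ((ab)|a) matches a.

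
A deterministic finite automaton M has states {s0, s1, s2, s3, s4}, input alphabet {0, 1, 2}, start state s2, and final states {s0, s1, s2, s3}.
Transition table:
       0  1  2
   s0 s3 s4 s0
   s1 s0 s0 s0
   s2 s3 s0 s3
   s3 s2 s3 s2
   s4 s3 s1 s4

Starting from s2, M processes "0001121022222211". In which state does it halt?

s2 --0--> s3
s3 --0--> s2
s2 --0--> s3
s3 --1--> s3
s3 --1--> s3
s3 --2--> s2
s2 --1--> s0
s0 --0--> s3
s3 --2--> s2
s2 --2--> s3
s3 --2--> s2
s2 --2--> s3
s3 --2--> s2
s2 --2--> s3
s3 --1--> s3
s3 --1--> s3

s3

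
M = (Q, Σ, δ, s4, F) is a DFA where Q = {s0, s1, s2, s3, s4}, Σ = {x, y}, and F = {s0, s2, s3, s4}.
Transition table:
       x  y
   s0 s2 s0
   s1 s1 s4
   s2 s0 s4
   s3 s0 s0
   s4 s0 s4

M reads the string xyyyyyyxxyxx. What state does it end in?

s4 --x--> s0
s0 --y--> s0
s0 --y--> s0
s0 --y--> s0
s0 --y--> s0
s0 --y--> s0
s0 --y--> s0
s0 --x--> s2
s2 --x--> s0
s0 --y--> s0
s0 --x--> s2
s2 --x--> s0

s0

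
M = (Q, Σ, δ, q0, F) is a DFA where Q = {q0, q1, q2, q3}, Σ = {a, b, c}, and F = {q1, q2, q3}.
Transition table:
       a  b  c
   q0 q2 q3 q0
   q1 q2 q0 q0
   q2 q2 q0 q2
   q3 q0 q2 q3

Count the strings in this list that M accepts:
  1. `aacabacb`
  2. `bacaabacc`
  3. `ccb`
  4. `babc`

`aacabacb`: rejected
`bacaabacc`: accepted
`ccb`: accepted
`babc`: accepted

3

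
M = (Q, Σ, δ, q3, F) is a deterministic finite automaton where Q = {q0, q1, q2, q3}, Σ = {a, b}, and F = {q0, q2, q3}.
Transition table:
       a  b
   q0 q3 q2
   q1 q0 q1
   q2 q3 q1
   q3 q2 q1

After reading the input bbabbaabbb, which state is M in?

q1

q3 --b--> q1
q1 --b--> q1
q1 --a--> q0
q0 --b--> q2
q2 --b--> q1
q1 --a--> q0
q0 --a--> q3
q3 --b--> q1
q1 --b--> q1
q1 --b--> q1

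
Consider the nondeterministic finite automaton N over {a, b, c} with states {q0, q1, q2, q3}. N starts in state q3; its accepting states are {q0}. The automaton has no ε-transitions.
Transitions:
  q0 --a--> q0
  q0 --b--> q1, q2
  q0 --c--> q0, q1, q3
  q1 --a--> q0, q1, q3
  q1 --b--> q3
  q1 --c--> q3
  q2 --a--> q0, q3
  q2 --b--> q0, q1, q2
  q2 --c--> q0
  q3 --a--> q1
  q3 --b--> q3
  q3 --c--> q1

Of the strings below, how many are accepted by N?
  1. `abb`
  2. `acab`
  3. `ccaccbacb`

`abb`: rejected
`acab`: rejected
`ccaccbacb`: rejected

0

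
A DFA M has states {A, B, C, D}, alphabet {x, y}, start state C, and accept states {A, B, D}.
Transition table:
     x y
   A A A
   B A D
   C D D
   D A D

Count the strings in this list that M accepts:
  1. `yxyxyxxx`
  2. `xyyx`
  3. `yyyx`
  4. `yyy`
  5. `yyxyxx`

5

`yxyxyxxx`: accepted
`xyyx`: accepted
`yyyx`: accepted
`yyy`: accepted
`yyxyxx`: accepted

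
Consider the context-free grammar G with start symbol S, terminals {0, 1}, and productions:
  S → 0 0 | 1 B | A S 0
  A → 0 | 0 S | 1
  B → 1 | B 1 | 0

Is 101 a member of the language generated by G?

S ⇒ 1B ⇒ 1B1 ⇒ 101

yes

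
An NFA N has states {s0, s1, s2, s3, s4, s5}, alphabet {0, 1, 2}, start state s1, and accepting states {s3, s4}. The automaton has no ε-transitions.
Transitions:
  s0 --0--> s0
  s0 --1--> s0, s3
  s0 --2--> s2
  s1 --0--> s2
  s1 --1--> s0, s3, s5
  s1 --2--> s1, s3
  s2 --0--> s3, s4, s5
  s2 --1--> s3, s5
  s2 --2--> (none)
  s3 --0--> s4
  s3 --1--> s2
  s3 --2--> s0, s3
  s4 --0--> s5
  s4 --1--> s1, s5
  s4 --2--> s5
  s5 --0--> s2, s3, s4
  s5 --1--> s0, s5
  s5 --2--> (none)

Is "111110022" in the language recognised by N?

Start: {s1}
read 1: {s0, s3, s5}
read 1: {s0, s2, s3, s5}
read 1: {s0, s2, s3, s5}
read 1: {s0, s2, s3, s5}
read 1: {s0, s2, s3, s5}
read 0: {s0, s2, s3, s4, s5}
read 0: {s0, s2, s3, s4, s5}
read 2: {s0, s2, s3, s5}
read 2: {s0, s2, s3}
Reachable ∩ accepting = {s3} — nonempty.

accepted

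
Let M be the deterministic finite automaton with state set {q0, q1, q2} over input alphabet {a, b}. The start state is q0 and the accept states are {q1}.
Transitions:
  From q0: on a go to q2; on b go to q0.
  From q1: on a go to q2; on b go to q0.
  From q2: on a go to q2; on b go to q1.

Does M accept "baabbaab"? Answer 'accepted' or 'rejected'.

q0 --b--> q0
q0 --a--> q2
q2 --a--> q2
q2 --b--> q1
q1 --b--> q0
q0 --a--> q2
q2 --a--> q2
q2 --b--> q1
End in state q1, which is an accepting state.

accepted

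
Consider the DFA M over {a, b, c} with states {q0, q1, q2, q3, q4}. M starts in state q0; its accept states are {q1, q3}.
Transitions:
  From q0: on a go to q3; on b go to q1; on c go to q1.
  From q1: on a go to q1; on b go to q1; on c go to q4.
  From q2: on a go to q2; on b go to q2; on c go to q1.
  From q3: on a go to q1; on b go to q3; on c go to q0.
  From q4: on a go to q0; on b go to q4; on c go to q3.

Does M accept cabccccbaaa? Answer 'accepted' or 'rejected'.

accepted

q0 --c--> q1
q1 --a--> q1
q1 --b--> q1
q1 --c--> q4
q4 --c--> q3
q3 --c--> q0
q0 --c--> q1
q1 --b--> q1
q1 --a--> q1
q1 --a--> q1
q1 --a--> q1
End in state q1, which is an accepting state.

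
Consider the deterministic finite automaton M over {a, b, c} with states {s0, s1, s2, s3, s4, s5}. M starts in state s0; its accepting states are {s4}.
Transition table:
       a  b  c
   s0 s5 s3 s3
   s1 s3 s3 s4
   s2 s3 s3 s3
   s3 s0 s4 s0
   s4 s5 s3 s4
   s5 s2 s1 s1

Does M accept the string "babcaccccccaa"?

s0 --b--> s3
s3 --a--> s0
s0 --b--> s3
s3 --c--> s0
s0 --a--> s5
s5 --c--> s1
s1 --c--> s4
s4 --c--> s4
s4 --c--> s4
s4 --c--> s4
s4 --c--> s4
s4 --a--> s5
s5 --a--> s2
End in state s2, which is not an accepting state.

rejected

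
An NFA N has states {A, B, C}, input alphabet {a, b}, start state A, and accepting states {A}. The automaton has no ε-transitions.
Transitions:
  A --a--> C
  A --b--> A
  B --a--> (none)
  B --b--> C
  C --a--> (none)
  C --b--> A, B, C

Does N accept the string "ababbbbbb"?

accepted

Start: {A}
read a: {C}
read b: {A, B, C}
read a: {C}
read b: {A, B, C}
read b: {A, B, C}
read b: {A, B, C}
read b: {A, B, C}
read b: {A, B, C}
read b: {A, B, C}
Reachable ∩ accepting = {A} — nonempty.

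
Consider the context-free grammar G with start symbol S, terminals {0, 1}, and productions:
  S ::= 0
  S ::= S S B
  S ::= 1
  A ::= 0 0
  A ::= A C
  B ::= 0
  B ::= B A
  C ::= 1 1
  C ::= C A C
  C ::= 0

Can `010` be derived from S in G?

S ⇒ SSB ⇒ 0SB ⇒ 01B ⇒ 010

yes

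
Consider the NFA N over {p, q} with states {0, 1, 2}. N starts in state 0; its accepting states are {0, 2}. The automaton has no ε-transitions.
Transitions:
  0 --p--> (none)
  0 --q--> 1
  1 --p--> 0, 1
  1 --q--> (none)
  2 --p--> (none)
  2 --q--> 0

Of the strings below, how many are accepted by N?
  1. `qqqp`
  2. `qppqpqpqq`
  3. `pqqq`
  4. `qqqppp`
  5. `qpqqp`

0

`qqqp`: rejected
`qppqpqpqq`: rejected
`pqqq`: rejected
`qqqppp`: rejected
`qpqqp`: rejected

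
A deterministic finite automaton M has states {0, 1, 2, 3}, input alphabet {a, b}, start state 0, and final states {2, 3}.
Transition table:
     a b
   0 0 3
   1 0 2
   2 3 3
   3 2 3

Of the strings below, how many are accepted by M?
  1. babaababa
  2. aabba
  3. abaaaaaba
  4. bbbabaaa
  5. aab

babaababa: accepted
aabba: accepted
abaaaaaba: accepted
bbbabaaa: accepted
aab: accepted

5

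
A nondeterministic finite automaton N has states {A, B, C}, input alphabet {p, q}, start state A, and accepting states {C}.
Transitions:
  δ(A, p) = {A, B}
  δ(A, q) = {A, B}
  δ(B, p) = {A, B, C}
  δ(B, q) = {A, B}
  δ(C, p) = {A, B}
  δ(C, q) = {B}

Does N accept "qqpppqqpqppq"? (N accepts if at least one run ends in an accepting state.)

Start: {A}
read q: {A, B}
read q: {A, B}
read p: {A, B, C}
read p: {A, B, C}
read p: {A, B, C}
read q: {A, B}
read q: {A, B}
read p: {A, B, C}
read q: {A, B}
read p: {A, B, C}
read p: {A, B, C}
read q: {A, B}
Reachable ∩ accepting = {} — empty.

rejected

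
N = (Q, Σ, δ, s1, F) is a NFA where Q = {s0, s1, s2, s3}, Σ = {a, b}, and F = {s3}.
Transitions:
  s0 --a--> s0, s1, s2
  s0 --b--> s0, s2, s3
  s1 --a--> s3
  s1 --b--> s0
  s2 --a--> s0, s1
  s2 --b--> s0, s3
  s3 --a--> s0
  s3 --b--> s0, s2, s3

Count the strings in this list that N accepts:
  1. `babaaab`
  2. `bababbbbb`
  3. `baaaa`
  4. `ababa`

3

`babaaab`: accepted
`bababbbbb`: accepted
`baaaa`: accepted
`ababa`: rejected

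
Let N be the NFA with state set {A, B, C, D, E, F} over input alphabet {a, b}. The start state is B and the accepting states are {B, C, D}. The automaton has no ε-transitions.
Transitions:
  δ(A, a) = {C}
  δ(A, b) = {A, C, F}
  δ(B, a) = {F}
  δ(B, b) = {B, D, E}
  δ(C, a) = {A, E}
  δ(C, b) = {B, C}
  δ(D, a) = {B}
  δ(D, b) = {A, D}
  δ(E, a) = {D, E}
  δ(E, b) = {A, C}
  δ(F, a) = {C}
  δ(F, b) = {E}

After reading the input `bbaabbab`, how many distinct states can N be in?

Start: {B}
read b: {B, D, E}
read b: {A, B, C, D, E}
read a: {A, B, C, D, E, F}
read a: {A, B, C, D, E, F}
read b: {A, B, C, D, E, F}
read b: {A, B, C, D, E, F}
read a: {A, B, C, D, E, F}
read b: {A, B, C, D, E, F}
Final reachable set {A, B, C, D, E, F} has 6 states.

6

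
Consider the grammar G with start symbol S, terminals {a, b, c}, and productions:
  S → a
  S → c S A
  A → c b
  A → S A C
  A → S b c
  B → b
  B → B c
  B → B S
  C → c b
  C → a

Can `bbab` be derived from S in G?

no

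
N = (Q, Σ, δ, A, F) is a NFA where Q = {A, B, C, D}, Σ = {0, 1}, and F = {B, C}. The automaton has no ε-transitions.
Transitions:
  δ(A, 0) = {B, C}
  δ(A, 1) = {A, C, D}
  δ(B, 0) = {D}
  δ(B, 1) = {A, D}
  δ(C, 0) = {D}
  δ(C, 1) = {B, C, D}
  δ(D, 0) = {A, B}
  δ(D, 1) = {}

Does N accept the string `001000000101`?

Start: {A}
read 0: {B, C}
read 0: {D}
read 1: {}
The reachable set is empty and stays empty for the remaining 9 symbols.
Reachable ∩ accepting = {} — empty.

rejected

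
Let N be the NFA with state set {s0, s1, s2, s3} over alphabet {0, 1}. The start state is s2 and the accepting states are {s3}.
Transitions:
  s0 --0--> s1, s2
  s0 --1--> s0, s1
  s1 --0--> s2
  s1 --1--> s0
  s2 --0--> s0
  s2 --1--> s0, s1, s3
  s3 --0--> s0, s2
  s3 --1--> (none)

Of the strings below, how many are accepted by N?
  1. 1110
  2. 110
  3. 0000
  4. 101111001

1110: rejected
110: rejected
0000: rejected
101111001: accepted

1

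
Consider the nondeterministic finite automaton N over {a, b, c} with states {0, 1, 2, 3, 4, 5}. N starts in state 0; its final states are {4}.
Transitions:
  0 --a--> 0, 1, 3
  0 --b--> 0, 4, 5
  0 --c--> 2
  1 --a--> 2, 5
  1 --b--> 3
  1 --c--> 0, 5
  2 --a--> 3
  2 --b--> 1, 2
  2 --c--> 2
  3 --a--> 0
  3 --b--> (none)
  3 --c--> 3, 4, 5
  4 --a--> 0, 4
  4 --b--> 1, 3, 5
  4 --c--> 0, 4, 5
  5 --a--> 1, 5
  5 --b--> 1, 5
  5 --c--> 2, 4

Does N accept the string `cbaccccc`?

accepted

Start: {0}
read c: {2}
read b: {1, 2}
read a: {2, 3, 5}
read c: {2, 3, 4, 5}
read c: {0, 2, 3, 4, 5}
read c: {0, 2, 3, 4, 5}
read c: {0, 2, 3, 4, 5}
read c: {0, 2, 3, 4, 5}
Reachable ∩ accepting = {4} — nonempty.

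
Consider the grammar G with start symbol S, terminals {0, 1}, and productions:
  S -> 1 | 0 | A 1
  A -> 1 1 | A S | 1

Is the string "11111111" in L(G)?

S ⇒ A1 ⇒ AS1 ⇒ ASS1 ⇒ 11SS1 ⇒ 11A1S1 ⇒ 11111S1 ⇒ 11111A11 ⇒ 11111111

yes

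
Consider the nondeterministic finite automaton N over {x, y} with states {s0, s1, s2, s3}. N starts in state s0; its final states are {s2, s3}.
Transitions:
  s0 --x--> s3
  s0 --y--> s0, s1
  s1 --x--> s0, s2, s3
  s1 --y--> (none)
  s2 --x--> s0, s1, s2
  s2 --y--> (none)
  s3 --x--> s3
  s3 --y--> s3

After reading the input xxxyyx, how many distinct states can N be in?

1

Start: {s0}
read x: {s3}
read x: {s3}
read x: {s3}
read y: {s3}
read y: {s3}
read x: {s3}
Final reachable set {s3} has 1 state.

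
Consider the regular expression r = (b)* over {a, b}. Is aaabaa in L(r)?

no

aaabaa cannot be split into zero or more pieces each matching b.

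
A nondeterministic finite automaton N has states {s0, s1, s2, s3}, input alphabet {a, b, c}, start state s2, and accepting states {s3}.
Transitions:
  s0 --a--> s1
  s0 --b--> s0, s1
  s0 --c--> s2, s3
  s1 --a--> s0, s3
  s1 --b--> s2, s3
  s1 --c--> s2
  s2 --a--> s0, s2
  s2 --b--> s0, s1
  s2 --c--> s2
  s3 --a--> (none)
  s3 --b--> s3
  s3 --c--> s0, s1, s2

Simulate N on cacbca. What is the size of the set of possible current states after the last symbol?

Start: {s2}
read c: {s2}
read a: {s0, s2}
read c: {s2, s3}
read b: {s0, s1, s3}
read c: {s0, s1, s2, s3}
read a: {s0, s1, s2, s3}
Final reachable set {s0, s1, s2, s3} has 4 states.

4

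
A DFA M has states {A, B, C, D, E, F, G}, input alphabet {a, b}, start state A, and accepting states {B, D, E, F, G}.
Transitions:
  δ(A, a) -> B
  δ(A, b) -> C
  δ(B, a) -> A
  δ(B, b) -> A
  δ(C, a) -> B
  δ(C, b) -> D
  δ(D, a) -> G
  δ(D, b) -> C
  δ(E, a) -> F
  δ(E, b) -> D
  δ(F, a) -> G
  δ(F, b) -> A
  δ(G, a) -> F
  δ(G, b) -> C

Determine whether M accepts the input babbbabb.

accepted

A --b--> C
C --a--> B
B --b--> A
A --b--> C
C --b--> D
D --a--> G
G --b--> C
C --b--> D
End in state D, which is an accepting state.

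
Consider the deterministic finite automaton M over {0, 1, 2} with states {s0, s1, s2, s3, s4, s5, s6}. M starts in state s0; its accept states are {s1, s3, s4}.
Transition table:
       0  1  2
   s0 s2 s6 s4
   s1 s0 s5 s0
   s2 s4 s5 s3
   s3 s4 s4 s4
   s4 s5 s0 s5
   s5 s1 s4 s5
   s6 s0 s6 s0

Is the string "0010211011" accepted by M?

accepted

s0 --0--> s2
s2 --0--> s4
s4 --1--> s0
s0 --0--> s2
s2 --2--> s3
s3 --1--> s4
s4 --1--> s0
s0 --0--> s2
s2 --1--> s5
s5 --1--> s4
End in state s4, which is an accepting state.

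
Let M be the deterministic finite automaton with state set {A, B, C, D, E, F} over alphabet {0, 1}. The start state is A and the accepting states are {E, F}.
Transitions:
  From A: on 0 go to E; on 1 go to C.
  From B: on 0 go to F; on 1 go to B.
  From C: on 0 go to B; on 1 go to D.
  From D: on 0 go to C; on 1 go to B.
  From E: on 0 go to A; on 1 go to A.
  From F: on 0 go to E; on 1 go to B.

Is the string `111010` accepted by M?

accepted

A --1--> C
C --1--> D
D --1--> B
B --0--> F
F --1--> B
B --0--> F
End in state F, which is an accepting state.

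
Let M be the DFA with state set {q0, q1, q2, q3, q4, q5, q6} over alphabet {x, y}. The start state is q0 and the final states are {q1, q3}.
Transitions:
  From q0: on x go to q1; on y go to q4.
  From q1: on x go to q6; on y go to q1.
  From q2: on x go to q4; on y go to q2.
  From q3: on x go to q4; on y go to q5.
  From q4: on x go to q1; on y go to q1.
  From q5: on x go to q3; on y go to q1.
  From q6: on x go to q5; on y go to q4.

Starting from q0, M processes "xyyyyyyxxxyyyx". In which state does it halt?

q0 --x--> q1
q1 --y--> q1
q1 --y--> q1
q1 --y--> q1
q1 --y--> q1
q1 --y--> q1
q1 --y--> q1
q1 --x--> q6
q6 --x--> q5
q5 --x--> q3
q3 --y--> q5
q5 --y--> q1
q1 --y--> q1
q1 --x--> q6

q6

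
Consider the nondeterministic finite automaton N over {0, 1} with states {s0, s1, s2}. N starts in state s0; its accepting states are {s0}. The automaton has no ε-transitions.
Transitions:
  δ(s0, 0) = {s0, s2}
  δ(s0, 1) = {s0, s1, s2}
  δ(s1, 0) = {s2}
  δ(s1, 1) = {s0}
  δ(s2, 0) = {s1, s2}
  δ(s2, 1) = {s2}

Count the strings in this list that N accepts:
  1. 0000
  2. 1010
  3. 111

0000: accepted
1010: accepted
111: accepted

3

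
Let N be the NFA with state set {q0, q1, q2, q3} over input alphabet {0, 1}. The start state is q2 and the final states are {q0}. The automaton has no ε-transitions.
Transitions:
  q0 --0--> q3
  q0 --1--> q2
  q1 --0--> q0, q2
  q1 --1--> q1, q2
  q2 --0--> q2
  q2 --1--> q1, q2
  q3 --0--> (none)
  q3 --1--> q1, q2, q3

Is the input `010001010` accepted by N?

Start: {q2}
read 0: {q2}
read 1: {q1, q2}
read 0: {q0, q2}
read 0: {q2, q3}
read 0: {q2}
read 1: {q1, q2}
read 0: {q0, q2}
read 1: {q1, q2}
read 0: {q0, q2}
Reachable ∩ accepting = {q0} — nonempty.

accepted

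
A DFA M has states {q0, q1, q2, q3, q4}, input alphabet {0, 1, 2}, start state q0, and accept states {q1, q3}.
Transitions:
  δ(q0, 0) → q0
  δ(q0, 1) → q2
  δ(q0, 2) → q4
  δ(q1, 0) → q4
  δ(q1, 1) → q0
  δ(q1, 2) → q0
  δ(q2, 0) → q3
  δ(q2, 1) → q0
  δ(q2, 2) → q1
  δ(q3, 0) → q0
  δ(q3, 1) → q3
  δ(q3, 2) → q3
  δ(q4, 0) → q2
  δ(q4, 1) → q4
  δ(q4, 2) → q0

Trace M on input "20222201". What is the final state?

q0 --2--> q4
q4 --0--> q2
q2 --2--> q1
q1 --2--> q0
q0 --2--> q4
q4 --2--> q0
q0 --0--> q0
q0 --1--> q2

q2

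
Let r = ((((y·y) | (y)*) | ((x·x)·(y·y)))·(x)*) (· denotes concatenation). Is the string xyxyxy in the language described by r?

no

No split of xyxyxy into u·v has (((y·y)|(y)*)|((x·x)·(y·y))) matching u and (x)* matching v.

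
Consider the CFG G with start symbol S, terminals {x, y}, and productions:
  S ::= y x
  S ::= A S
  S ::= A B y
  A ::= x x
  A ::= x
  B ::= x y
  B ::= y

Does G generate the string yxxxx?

no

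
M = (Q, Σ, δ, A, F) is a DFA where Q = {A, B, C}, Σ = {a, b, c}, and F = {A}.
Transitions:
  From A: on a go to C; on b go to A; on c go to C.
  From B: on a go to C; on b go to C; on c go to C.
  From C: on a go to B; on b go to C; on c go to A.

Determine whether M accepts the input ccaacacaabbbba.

rejected

A --c--> C
C --c--> A
A --a--> C
C --a--> B
B --c--> C
C --a--> B
B --c--> C
C --a--> B
B --a--> C
C --b--> C
C --b--> C
C --b--> C
C --b--> C
C --a--> B
End in state B, which is not an accepting state.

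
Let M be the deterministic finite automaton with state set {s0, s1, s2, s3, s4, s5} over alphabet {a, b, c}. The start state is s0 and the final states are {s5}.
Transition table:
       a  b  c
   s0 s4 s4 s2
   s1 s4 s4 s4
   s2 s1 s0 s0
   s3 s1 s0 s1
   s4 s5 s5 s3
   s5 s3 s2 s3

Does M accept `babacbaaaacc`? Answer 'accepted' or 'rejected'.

rejected

s0 --b--> s4
s4 --a--> s5
s5 --b--> s2
s2 --a--> s1
s1 --c--> s4
s4 --b--> s5
s5 --a--> s3
s3 --a--> s1
s1 --a--> s4
s4 --a--> s5
s5 --c--> s3
s3 --c--> s1
End in state s1, which is not an accepting state.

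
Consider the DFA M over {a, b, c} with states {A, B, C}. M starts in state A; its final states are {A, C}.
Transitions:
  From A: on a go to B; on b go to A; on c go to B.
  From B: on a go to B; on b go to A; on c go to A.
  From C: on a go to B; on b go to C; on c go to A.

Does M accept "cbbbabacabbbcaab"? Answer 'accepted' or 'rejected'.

accepted

A --c--> B
B --b--> A
A --b--> A
A --b--> A
A --a--> B
B --b--> A
A --a--> B
B --c--> A
A --a--> B
B --b--> A
A --b--> A
A --b--> A
A --c--> B
B --a--> B
B --a--> B
B --b--> A
End in state A, which is an accepting state.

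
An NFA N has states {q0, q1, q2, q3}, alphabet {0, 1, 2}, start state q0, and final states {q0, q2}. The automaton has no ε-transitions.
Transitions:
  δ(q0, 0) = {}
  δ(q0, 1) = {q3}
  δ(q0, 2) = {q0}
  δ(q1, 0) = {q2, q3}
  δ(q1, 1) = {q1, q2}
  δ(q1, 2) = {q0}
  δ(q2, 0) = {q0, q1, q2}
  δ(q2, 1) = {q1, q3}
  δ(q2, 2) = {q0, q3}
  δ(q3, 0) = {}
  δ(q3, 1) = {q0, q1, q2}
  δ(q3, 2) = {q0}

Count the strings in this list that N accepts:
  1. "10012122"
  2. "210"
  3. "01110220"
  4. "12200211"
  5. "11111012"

1

"10012122": rejected
"210": rejected
"01110220": rejected
"12200211": rejected
"11111012": accepted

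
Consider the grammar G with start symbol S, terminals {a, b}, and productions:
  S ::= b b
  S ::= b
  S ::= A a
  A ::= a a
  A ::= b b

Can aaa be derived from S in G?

S ⇒ Aa ⇒ aaa

yes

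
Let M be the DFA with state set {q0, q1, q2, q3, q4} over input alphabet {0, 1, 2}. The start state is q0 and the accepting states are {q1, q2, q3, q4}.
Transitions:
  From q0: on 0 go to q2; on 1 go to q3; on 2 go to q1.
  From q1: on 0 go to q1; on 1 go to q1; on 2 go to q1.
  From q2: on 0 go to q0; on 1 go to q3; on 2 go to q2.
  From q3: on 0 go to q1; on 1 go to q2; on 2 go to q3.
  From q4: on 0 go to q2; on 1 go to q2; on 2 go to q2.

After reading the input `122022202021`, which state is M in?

q1

q0 --1--> q3
q3 --2--> q3
q3 --2--> q3
q3 --0--> q1
q1 --2--> q1
q1 --2--> q1
q1 --2--> q1
q1 --0--> q1
q1 --2--> q1
q1 --0--> q1
q1 --2--> q1
q1 --1--> q1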